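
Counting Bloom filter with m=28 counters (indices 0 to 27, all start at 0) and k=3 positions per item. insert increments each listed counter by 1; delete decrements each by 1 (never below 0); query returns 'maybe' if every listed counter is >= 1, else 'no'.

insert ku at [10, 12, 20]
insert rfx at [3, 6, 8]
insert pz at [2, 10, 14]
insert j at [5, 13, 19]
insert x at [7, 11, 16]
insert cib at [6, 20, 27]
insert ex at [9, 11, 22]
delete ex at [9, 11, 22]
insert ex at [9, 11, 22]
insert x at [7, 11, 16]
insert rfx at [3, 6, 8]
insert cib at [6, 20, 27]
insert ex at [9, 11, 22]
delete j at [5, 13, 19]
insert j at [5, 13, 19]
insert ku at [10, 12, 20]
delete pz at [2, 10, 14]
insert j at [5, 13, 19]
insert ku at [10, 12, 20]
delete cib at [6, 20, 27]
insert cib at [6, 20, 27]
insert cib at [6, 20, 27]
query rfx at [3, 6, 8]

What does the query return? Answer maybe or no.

Step 1: insert ku at [10, 12, 20] -> counters=[0,0,0,0,0,0,0,0,0,0,1,0,1,0,0,0,0,0,0,0,1,0,0,0,0,0,0,0]
Step 2: insert rfx at [3, 6, 8] -> counters=[0,0,0,1,0,0,1,0,1,0,1,0,1,0,0,0,0,0,0,0,1,0,0,0,0,0,0,0]
Step 3: insert pz at [2, 10, 14] -> counters=[0,0,1,1,0,0,1,0,1,0,2,0,1,0,1,0,0,0,0,0,1,0,0,0,0,0,0,0]
Step 4: insert j at [5, 13, 19] -> counters=[0,0,1,1,0,1,1,0,1,0,2,0,1,1,1,0,0,0,0,1,1,0,0,0,0,0,0,0]
Step 5: insert x at [7, 11, 16] -> counters=[0,0,1,1,0,1,1,1,1,0,2,1,1,1,1,0,1,0,0,1,1,0,0,0,0,0,0,0]
Step 6: insert cib at [6, 20, 27] -> counters=[0,0,1,1,0,1,2,1,1,0,2,1,1,1,1,0,1,0,0,1,2,0,0,0,0,0,0,1]
Step 7: insert ex at [9, 11, 22] -> counters=[0,0,1,1,0,1,2,1,1,1,2,2,1,1,1,0,1,0,0,1,2,0,1,0,0,0,0,1]
Step 8: delete ex at [9, 11, 22] -> counters=[0,0,1,1,0,1,2,1,1,0,2,1,1,1,1,0,1,0,0,1,2,0,0,0,0,0,0,1]
Step 9: insert ex at [9, 11, 22] -> counters=[0,0,1,1,0,1,2,1,1,1,2,2,1,1,1,0,1,0,0,1,2,0,1,0,0,0,0,1]
Step 10: insert x at [7, 11, 16] -> counters=[0,0,1,1,0,1,2,2,1,1,2,3,1,1,1,0,2,0,0,1,2,0,1,0,0,0,0,1]
Step 11: insert rfx at [3, 6, 8] -> counters=[0,0,1,2,0,1,3,2,2,1,2,3,1,1,1,0,2,0,0,1,2,0,1,0,0,0,0,1]
Step 12: insert cib at [6, 20, 27] -> counters=[0,0,1,2,0,1,4,2,2,1,2,3,1,1,1,0,2,0,0,1,3,0,1,0,0,0,0,2]
Step 13: insert ex at [9, 11, 22] -> counters=[0,0,1,2,0,1,4,2,2,2,2,4,1,1,1,0,2,0,0,1,3,0,2,0,0,0,0,2]
Step 14: delete j at [5, 13, 19] -> counters=[0,0,1,2,0,0,4,2,2,2,2,4,1,0,1,0,2,0,0,0,3,0,2,0,0,0,0,2]
Step 15: insert j at [5, 13, 19] -> counters=[0,0,1,2,0,1,4,2,2,2,2,4,1,1,1,0,2,0,0,1,3,0,2,0,0,0,0,2]
Step 16: insert ku at [10, 12, 20] -> counters=[0,0,1,2,0,1,4,2,2,2,3,4,2,1,1,0,2,0,0,1,4,0,2,0,0,0,0,2]
Step 17: delete pz at [2, 10, 14] -> counters=[0,0,0,2,0,1,4,2,2,2,2,4,2,1,0,0,2,0,0,1,4,0,2,0,0,0,0,2]
Step 18: insert j at [5, 13, 19] -> counters=[0,0,0,2,0,2,4,2,2,2,2,4,2,2,0,0,2,0,0,2,4,0,2,0,0,0,0,2]
Step 19: insert ku at [10, 12, 20] -> counters=[0,0,0,2,0,2,4,2,2,2,3,4,3,2,0,0,2,0,0,2,5,0,2,0,0,0,0,2]
Step 20: delete cib at [6, 20, 27] -> counters=[0,0,0,2,0,2,3,2,2,2,3,4,3,2,0,0,2,0,0,2,4,0,2,0,0,0,0,1]
Step 21: insert cib at [6, 20, 27] -> counters=[0,0,0,2,0,2,4,2,2,2,3,4,3,2,0,0,2,0,0,2,5,0,2,0,0,0,0,2]
Step 22: insert cib at [6, 20, 27] -> counters=[0,0,0,2,0,2,5,2,2,2,3,4,3,2,0,0,2,0,0,2,6,0,2,0,0,0,0,3]
Query rfx: check counters[3]=2 counters[6]=5 counters[8]=2 -> maybe

Answer: maybe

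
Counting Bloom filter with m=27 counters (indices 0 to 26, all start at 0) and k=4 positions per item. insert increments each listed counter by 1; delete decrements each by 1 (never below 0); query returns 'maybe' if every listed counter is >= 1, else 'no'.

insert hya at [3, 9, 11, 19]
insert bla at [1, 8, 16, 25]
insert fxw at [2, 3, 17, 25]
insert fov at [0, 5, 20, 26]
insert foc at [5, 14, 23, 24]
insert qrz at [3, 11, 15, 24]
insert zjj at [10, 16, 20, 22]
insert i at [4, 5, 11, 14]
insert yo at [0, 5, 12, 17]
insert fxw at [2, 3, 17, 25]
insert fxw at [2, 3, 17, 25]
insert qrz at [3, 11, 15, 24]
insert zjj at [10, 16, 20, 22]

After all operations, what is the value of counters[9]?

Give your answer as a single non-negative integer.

Answer: 1

Derivation:
Step 1: insert hya at [3, 9, 11, 19] -> counters=[0,0,0,1,0,0,0,0,0,1,0,1,0,0,0,0,0,0,0,1,0,0,0,0,0,0,0]
Step 2: insert bla at [1, 8, 16, 25] -> counters=[0,1,0,1,0,0,0,0,1,1,0,1,0,0,0,0,1,0,0,1,0,0,0,0,0,1,0]
Step 3: insert fxw at [2, 3, 17, 25] -> counters=[0,1,1,2,0,0,0,0,1,1,0,1,0,0,0,0,1,1,0,1,0,0,0,0,0,2,0]
Step 4: insert fov at [0, 5, 20, 26] -> counters=[1,1,1,2,0,1,0,0,1,1,0,1,0,0,0,0,1,1,0,1,1,0,0,0,0,2,1]
Step 5: insert foc at [5, 14, 23, 24] -> counters=[1,1,1,2,0,2,0,0,1,1,0,1,0,0,1,0,1,1,0,1,1,0,0,1,1,2,1]
Step 6: insert qrz at [3, 11, 15, 24] -> counters=[1,1,1,3,0,2,0,0,1,1,0,2,0,0,1,1,1,1,0,1,1,0,0,1,2,2,1]
Step 7: insert zjj at [10, 16, 20, 22] -> counters=[1,1,1,3,0,2,0,0,1,1,1,2,0,0,1,1,2,1,0,1,2,0,1,1,2,2,1]
Step 8: insert i at [4, 5, 11, 14] -> counters=[1,1,1,3,1,3,0,0,1,1,1,3,0,0,2,1,2,1,0,1,2,0,1,1,2,2,1]
Step 9: insert yo at [0, 5, 12, 17] -> counters=[2,1,1,3,1,4,0,0,1,1,1,3,1,0,2,1,2,2,0,1,2,0,1,1,2,2,1]
Step 10: insert fxw at [2, 3, 17, 25] -> counters=[2,1,2,4,1,4,0,0,1,1,1,3,1,0,2,1,2,3,0,1,2,0,1,1,2,3,1]
Step 11: insert fxw at [2, 3, 17, 25] -> counters=[2,1,3,5,1,4,0,0,1,1,1,3,1,0,2,1,2,4,0,1,2,0,1,1,2,4,1]
Step 12: insert qrz at [3, 11, 15, 24] -> counters=[2,1,3,6,1,4,0,0,1,1,1,4,1,0,2,2,2,4,0,1,2,0,1,1,3,4,1]
Step 13: insert zjj at [10, 16, 20, 22] -> counters=[2,1,3,6,1,4,0,0,1,1,2,4,1,0,2,2,3,4,0,1,3,0,2,1,3,4,1]
Final counters=[2,1,3,6,1,4,0,0,1,1,2,4,1,0,2,2,3,4,0,1,3,0,2,1,3,4,1] -> counters[9]=1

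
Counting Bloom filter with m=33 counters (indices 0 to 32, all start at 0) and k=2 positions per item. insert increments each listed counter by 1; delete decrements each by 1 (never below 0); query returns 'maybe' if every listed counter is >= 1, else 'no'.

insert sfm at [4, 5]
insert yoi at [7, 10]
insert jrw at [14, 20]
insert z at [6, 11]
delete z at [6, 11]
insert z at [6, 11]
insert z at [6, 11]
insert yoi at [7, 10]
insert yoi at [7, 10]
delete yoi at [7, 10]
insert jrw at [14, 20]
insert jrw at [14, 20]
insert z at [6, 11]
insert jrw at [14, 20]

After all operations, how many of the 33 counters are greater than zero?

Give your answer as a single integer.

Answer: 8

Derivation:
Step 1: insert sfm at [4, 5] -> counters=[0,0,0,0,1,1,0,0,0,0,0,0,0,0,0,0,0,0,0,0,0,0,0,0,0,0,0,0,0,0,0,0,0]
Step 2: insert yoi at [7, 10] -> counters=[0,0,0,0,1,1,0,1,0,0,1,0,0,0,0,0,0,0,0,0,0,0,0,0,0,0,0,0,0,0,0,0,0]
Step 3: insert jrw at [14, 20] -> counters=[0,0,0,0,1,1,0,1,0,0,1,0,0,0,1,0,0,0,0,0,1,0,0,0,0,0,0,0,0,0,0,0,0]
Step 4: insert z at [6, 11] -> counters=[0,0,0,0,1,1,1,1,0,0,1,1,0,0,1,0,0,0,0,0,1,0,0,0,0,0,0,0,0,0,0,0,0]
Step 5: delete z at [6, 11] -> counters=[0,0,0,0,1,1,0,1,0,0,1,0,0,0,1,0,0,0,0,0,1,0,0,0,0,0,0,0,0,0,0,0,0]
Step 6: insert z at [6, 11] -> counters=[0,0,0,0,1,1,1,1,0,0,1,1,0,0,1,0,0,0,0,0,1,0,0,0,0,0,0,0,0,0,0,0,0]
Step 7: insert z at [6, 11] -> counters=[0,0,0,0,1,1,2,1,0,0,1,2,0,0,1,0,0,0,0,0,1,0,0,0,0,0,0,0,0,0,0,0,0]
Step 8: insert yoi at [7, 10] -> counters=[0,0,0,0,1,1,2,2,0,0,2,2,0,0,1,0,0,0,0,0,1,0,0,0,0,0,0,0,0,0,0,0,0]
Step 9: insert yoi at [7, 10] -> counters=[0,0,0,0,1,1,2,3,0,0,3,2,0,0,1,0,0,0,0,0,1,0,0,0,0,0,0,0,0,0,0,0,0]
Step 10: delete yoi at [7, 10] -> counters=[0,0,0,0,1,1,2,2,0,0,2,2,0,0,1,0,0,0,0,0,1,0,0,0,0,0,0,0,0,0,0,0,0]
Step 11: insert jrw at [14, 20] -> counters=[0,0,0,0,1,1,2,2,0,0,2,2,0,0,2,0,0,0,0,0,2,0,0,0,0,0,0,0,0,0,0,0,0]
Step 12: insert jrw at [14, 20] -> counters=[0,0,0,0,1,1,2,2,0,0,2,2,0,0,3,0,0,0,0,0,3,0,0,0,0,0,0,0,0,0,0,0,0]
Step 13: insert z at [6, 11] -> counters=[0,0,0,0,1,1,3,2,0,0,2,3,0,0,3,0,0,0,0,0,3,0,0,0,0,0,0,0,0,0,0,0,0]
Step 14: insert jrw at [14, 20] -> counters=[0,0,0,0,1,1,3,2,0,0,2,3,0,0,4,0,0,0,0,0,4,0,0,0,0,0,0,0,0,0,0,0,0]
Final counters=[0,0,0,0,1,1,3,2,0,0,2,3,0,0,4,0,0,0,0,0,4,0,0,0,0,0,0,0,0,0,0,0,0] -> 8 nonzero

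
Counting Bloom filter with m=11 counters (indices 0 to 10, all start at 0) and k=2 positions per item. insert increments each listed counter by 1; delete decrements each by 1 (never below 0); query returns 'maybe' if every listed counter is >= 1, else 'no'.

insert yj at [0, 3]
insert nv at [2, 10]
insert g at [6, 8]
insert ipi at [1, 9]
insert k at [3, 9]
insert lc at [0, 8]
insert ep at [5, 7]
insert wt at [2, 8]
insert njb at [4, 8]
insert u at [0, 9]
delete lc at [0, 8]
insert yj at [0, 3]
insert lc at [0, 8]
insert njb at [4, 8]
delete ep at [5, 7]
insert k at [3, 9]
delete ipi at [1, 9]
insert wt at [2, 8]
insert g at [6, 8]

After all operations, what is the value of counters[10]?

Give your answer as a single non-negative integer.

Answer: 1

Derivation:
Step 1: insert yj at [0, 3] -> counters=[1,0,0,1,0,0,0,0,0,0,0]
Step 2: insert nv at [2, 10] -> counters=[1,0,1,1,0,0,0,0,0,0,1]
Step 3: insert g at [6, 8] -> counters=[1,0,1,1,0,0,1,0,1,0,1]
Step 4: insert ipi at [1, 9] -> counters=[1,1,1,1,0,0,1,0,1,1,1]
Step 5: insert k at [3, 9] -> counters=[1,1,1,2,0,0,1,0,1,2,1]
Step 6: insert lc at [0, 8] -> counters=[2,1,1,2,0,0,1,0,2,2,1]
Step 7: insert ep at [5, 7] -> counters=[2,1,1,2,0,1,1,1,2,2,1]
Step 8: insert wt at [2, 8] -> counters=[2,1,2,2,0,1,1,1,3,2,1]
Step 9: insert njb at [4, 8] -> counters=[2,1,2,2,1,1,1,1,4,2,1]
Step 10: insert u at [0, 9] -> counters=[3,1,2,2,1,1,1,1,4,3,1]
Step 11: delete lc at [0, 8] -> counters=[2,1,2,2,1,1,1,1,3,3,1]
Step 12: insert yj at [0, 3] -> counters=[3,1,2,3,1,1,1,1,3,3,1]
Step 13: insert lc at [0, 8] -> counters=[4,1,2,3,1,1,1,1,4,3,1]
Step 14: insert njb at [4, 8] -> counters=[4,1,2,3,2,1,1,1,5,3,1]
Step 15: delete ep at [5, 7] -> counters=[4,1,2,3,2,0,1,0,5,3,1]
Step 16: insert k at [3, 9] -> counters=[4,1,2,4,2,0,1,0,5,4,1]
Step 17: delete ipi at [1, 9] -> counters=[4,0,2,4,2,0,1,0,5,3,1]
Step 18: insert wt at [2, 8] -> counters=[4,0,3,4,2,0,1,0,6,3,1]
Step 19: insert g at [6, 8] -> counters=[4,0,3,4,2,0,2,0,7,3,1]
Final counters=[4,0,3,4,2,0,2,0,7,3,1] -> counters[10]=1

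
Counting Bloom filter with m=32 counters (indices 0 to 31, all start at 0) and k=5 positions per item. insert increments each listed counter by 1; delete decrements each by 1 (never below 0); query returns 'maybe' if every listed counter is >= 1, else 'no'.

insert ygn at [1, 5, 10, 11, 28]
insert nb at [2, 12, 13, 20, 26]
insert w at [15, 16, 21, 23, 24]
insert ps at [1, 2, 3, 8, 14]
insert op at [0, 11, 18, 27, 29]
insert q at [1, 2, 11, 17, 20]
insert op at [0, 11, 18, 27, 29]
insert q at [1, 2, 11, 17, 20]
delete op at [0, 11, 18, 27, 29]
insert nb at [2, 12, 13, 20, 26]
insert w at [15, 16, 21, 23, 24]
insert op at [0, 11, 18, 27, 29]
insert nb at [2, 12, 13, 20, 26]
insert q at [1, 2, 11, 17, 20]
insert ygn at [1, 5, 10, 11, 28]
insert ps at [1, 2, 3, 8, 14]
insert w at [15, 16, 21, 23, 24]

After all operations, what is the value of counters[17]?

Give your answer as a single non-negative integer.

Step 1: insert ygn at [1, 5, 10, 11, 28] -> counters=[0,1,0,0,0,1,0,0,0,0,1,1,0,0,0,0,0,0,0,0,0,0,0,0,0,0,0,0,1,0,0,0]
Step 2: insert nb at [2, 12, 13, 20, 26] -> counters=[0,1,1,0,0,1,0,0,0,0,1,1,1,1,0,0,0,0,0,0,1,0,0,0,0,0,1,0,1,0,0,0]
Step 3: insert w at [15, 16, 21, 23, 24] -> counters=[0,1,1,0,0,1,0,0,0,0,1,1,1,1,0,1,1,0,0,0,1,1,0,1,1,0,1,0,1,0,0,0]
Step 4: insert ps at [1, 2, 3, 8, 14] -> counters=[0,2,2,1,0,1,0,0,1,0,1,1,1,1,1,1,1,0,0,0,1,1,0,1,1,0,1,0,1,0,0,0]
Step 5: insert op at [0, 11, 18, 27, 29] -> counters=[1,2,2,1,0,1,0,0,1,0,1,2,1,1,1,1,1,0,1,0,1,1,0,1,1,0,1,1,1,1,0,0]
Step 6: insert q at [1, 2, 11, 17, 20] -> counters=[1,3,3,1,0,1,0,0,1,0,1,3,1,1,1,1,1,1,1,0,2,1,0,1,1,0,1,1,1,1,0,0]
Step 7: insert op at [0, 11, 18, 27, 29] -> counters=[2,3,3,1,0,1,0,0,1,0,1,4,1,1,1,1,1,1,2,0,2,1,0,1,1,0,1,2,1,2,0,0]
Step 8: insert q at [1, 2, 11, 17, 20] -> counters=[2,4,4,1,0,1,0,0,1,0,1,5,1,1,1,1,1,2,2,0,3,1,0,1,1,0,1,2,1,2,0,0]
Step 9: delete op at [0, 11, 18, 27, 29] -> counters=[1,4,4,1,0,1,0,0,1,0,1,4,1,1,1,1,1,2,1,0,3,1,0,1,1,0,1,1,1,1,0,0]
Step 10: insert nb at [2, 12, 13, 20, 26] -> counters=[1,4,5,1,0,1,0,0,1,0,1,4,2,2,1,1,1,2,1,0,4,1,0,1,1,0,2,1,1,1,0,0]
Step 11: insert w at [15, 16, 21, 23, 24] -> counters=[1,4,5,1,0,1,0,0,1,0,1,4,2,2,1,2,2,2,1,0,4,2,0,2,2,0,2,1,1,1,0,0]
Step 12: insert op at [0, 11, 18, 27, 29] -> counters=[2,4,5,1,0,1,0,0,1,0,1,5,2,2,1,2,2,2,2,0,4,2,0,2,2,0,2,2,1,2,0,0]
Step 13: insert nb at [2, 12, 13, 20, 26] -> counters=[2,4,6,1,0,1,0,0,1,0,1,5,3,3,1,2,2,2,2,0,5,2,0,2,2,0,3,2,1,2,0,0]
Step 14: insert q at [1, 2, 11, 17, 20] -> counters=[2,5,7,1,0,1,0,0,1,0,1,6,3,3,1,2,2,3,2,0,6,2,0,2,2,0,3,2,1,2,0,0]
Step 15: insert ygn at [1, 5, 10, 11, 28] -> counters=[2,6,7,1,0,2,0,0,1,0,2,7,3,3,1,2,2,3,2,0,6,2,0,2,2,0,3,2,2,2,0,0]
Step 16: insert ps at [1, 2, 3, 8, 14] -> counters=[2,7,8,2,0,2,0,0,2,0,2,7,3,3,2,2,2,3,2,0,6,2,0,2,2,0,3,2,2,2,0,0]
Step 17: insert w at [15, 16, 21, 23, 24] -> counters=[2,7,8,2,0,2,0,0,2,0,2,7,3,3,2,3,3,3,2,0,6,3,0,3,3,0,3,2,2,2,0,0]
Final counters=[2,7,8,2,0,2,0,0,2,0,2,7,3,3,2,3,3,3,2,0,6,3,0,3,3,0,3,2,2,2,0,0] -> counters[17]=3

Answer: 3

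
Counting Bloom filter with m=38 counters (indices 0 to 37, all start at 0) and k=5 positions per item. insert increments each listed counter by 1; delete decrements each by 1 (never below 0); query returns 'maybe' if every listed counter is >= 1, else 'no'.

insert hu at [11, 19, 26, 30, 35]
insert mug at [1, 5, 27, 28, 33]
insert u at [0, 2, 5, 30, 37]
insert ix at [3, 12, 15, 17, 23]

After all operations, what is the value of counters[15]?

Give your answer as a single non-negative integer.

Answer: 1

Derivation:
Step 1: insert hu at [11, 19, 26, 30, 35] -> counters=[0,0,0,0,0,0,0,0,0,0,0,1,0,0,0,0,0,0,0,1,0,0,0,0,0,0,1,0,0,0,1,0,0,0,0,1,0,0]
Step 2: insert mug at [1, 5, 27, 28, 33] -> counters=[0,1,0,0,0,1,0,0,0,0,0,1,0,0,0,0,0,0,0,1,0,0,0,0,0,0,1,1,1,0,1,0,0,1,0,1,0,0]
Step 3: insert u at [0, 2, 5, 30, 37] -> counters=[1,1,1,0,0,2,0,0,0,0,0,1,0,0,0,0,0,0,0,1,0,0,0,0,0,0,1,1,1,0,2,0,0,1,0,1,0,1]
Step 4: insert ix at [3, 12, 15, 17, 23] -> counters=[1,1,1,1,0,2,0,0,0,0,0,1,1,0,0,1,0,1,0,1,0,0,0,1,0,0,1,1,1,0,2,0,0,1,0,1,0,1]
Final counters=[1,1,1,1,0,2,0,0,0,0,0,1,1,0,0,1,0,1,0,1,0,0,0,1,0,0,1,1,1,0,2,0,0,1,0,1,0,1] -> counters[15]=1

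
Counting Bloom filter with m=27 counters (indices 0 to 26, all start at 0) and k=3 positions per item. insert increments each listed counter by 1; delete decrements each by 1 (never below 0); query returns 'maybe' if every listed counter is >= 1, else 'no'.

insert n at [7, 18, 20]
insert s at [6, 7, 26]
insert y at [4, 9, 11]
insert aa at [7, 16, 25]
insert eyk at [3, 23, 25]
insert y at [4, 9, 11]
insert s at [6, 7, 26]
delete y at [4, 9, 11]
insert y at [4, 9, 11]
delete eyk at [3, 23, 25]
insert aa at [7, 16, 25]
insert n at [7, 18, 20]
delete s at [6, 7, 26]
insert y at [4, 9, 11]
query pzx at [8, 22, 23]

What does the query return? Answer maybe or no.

Step 1: insert n at [7, 18, 20] -> counters=[0,0,0,0,0,0,0,1,0,0,0,0,0,0,0,0,0,0,1,0,1,0,0,0,0,0,0]
Step 2: insert s at [6, 7, 26] -> counters=[0,0,0,0,0,0,1,2,0,0,0,0,0,0,0,0,0,0,1,0,1,0,0,0,0,0,1]
Step 3: insert y at [4, 9, 11] -> counters=[0,0,0,0,1,0,1,2,0,1,0,1,0,0,0,0,0,0,1,0,1,0,0,0,0,0,1]
Step 4: insert aa at [7, 16, 25] -> counters=[0,0,0,0,1,0,1,3,0,1,0,1,0,0,0,0,1,0,1,0,1,0,0,0,0,1,1]
Step 5: insert eyk at [3, 23, 25] -> counters=[0,0,0,1,1,0,1,3,0,1,0,1,0,0,0,0,1,0,1,0,1,0,0,1,0,2,1]
Step 6: insert y at [4, 9, 11] -> counters=[0,0,0,1,2,0,1,3,0,2,0,2,0,0,0,0,1,0,1,0,1,0,0,1,0,2,1]
Step 7: insert s at [6, 7, 26] -> counters=[0,0,0,1,2,0,2,4,0,2,0,2,0,0,0,0,1,0,1,0,1,0,0,1,0,2,2]
Step 8: delete y at [4, 9, 11] -> counters=[0,0,0,1,1,0,2,4,0,1,0,1,0,0,0,0,1,0,1,0,1,0,0,1,0,2,2]
Step 9: insert y at [4, 9, 11] -> counters=[0,0,0,1,2,0,2,4,0,2,0,2,0,0,0,0,1,0,1,0,1,0,0,1,0,2,2]
Step 10: delete eyk at [3, 23, 25] -> counters=[0,0,0,0,2,0,2,4,0,2,0,2,0,0,0,0,1,0,1,0,1,0,0,0,0,1,2]
Step 11: insert aa at [7, 16, 25] -> counters=[0,0,0,0,2,0,2,5,0,2,0,2,0,0,0,0,2,0,1,0,1,0,0,0,0,2,2]
Step 12: insert n at [7, 18, 20] -> counters=[0,0,0,0,2,0,2,6,0,2,0,2,0,0,0,0,2,0,2,0,2,0,0,0,0,2,2]
Step 13: delete s at [6, 7, 26] -> counters=[0,0,0,0,2,0,1,5,0,2,0,2,0,0,0,0,2,0,2,0,2,0,0,0,0,2,1]
Step 14: insert y at [4, 9, 11] -> counters=[0,0,0,0,3,0,1,5,0,3,0,3,0,0,0,0,2,0,2,0,2,0,0,0,0,2,1]
Query pzx: check counters[8]=0 counters[22]=0 counters[23]=0 -> no

Answer: no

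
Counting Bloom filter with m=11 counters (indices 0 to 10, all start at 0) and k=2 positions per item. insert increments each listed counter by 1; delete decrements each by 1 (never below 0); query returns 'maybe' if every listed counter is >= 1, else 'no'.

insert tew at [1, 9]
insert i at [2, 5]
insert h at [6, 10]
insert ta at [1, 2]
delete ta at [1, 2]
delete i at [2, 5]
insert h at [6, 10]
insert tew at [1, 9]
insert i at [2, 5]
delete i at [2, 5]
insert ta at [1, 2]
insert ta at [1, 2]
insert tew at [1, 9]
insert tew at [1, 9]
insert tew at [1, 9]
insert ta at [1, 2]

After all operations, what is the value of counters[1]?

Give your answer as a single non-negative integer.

Step 1: insert tew at [1, 9] -> counters=[0,1,0,0,0,0,0,0,0,1,0]
Step 2: insert i at [2, 5] -> counters=[0,1,1,0,0,1,0,0,0,1,0]
Step 3: insert h at [6, 10] -> counters=[0,1,1,0,0,1,1,0,0,1,1]
Step 4: insert ta at [1, 2] -> counters=[0,2,2,0,0,1,1,0,0,1,1]
Step 5: delete ta at [1, 2] -> counters=[0,1,1,0,0,1,1,0,0,1,1]
Step 6: delete i at [2, 5] -> counters=[0,1,0,0,0,0,1,0,0,1,1]
Step 7: insert h at [6, 10] -> counters=[0,1,0,0,0,0,2,0,0,1,2]
Step 8: insert tew at [1, 9] -> counters=[0,2,0,0,0,0,2,0,0,2,2]
Step 9: insert i at [2, 5] -> counters=[0,2,1,0,0,1,2,0,0,2,2]
Step 10: delete i at [2, 5] -> counters=[0,2,0,0,0,0,2,0,0,2,2]
Step 11: insert ta at [1, 2] -> counters=[0,3,1,0,0,0,2,0,0,2,2]
Step 12: insert ta at [1, 2] -> counters=[0,4,2,0,0,0,2,0,0,2,2]
Step 13: insert tew at [1, 9] -> counters=[0,5,2,0,0,0,2,0,0,3,2]
Step 14: insert tew at [1, 9] -> counters=[0,6,2,0,0,0,2,0,0,4,2]
Step 15: insert tew at [1, 9] -> counters=[0,7,2,0,0,0,2,0,0,5,2]
Step 16: insert ta at [1, 2] -> counters=[0,8,3,0,0,0,2,0,0,5,2]
Final counters=[0,8,3,0,0,0,2,0,0,5,2] -> counters[1]=8

Answer: 8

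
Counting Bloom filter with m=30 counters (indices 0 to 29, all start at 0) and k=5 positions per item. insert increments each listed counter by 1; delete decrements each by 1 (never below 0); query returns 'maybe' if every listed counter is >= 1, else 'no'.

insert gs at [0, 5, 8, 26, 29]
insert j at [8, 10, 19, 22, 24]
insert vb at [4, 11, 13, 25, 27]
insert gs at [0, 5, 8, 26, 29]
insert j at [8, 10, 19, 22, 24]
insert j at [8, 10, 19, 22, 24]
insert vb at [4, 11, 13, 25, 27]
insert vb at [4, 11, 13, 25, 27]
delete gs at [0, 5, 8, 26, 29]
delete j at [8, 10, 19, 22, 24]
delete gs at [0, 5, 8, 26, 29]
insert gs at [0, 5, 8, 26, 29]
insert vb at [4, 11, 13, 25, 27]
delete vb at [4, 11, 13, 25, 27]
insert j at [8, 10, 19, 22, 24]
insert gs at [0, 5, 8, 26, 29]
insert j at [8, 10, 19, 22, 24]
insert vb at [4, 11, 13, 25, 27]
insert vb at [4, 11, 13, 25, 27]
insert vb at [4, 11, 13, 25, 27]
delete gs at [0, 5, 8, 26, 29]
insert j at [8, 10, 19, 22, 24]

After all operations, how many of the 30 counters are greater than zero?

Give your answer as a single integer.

Step 1: insert gs at [0, 5, 8, 26, 29] -> counters=[1,0,0,0,0,1,0,0,1,0,0,0,0,0,0,0,0,0,0,0,0,0,0,0,0,0,1,0,0,1]
Step 2: insert j at [8, 10, 19, 22, 24] -> counters=[1,0,0,0,0,1,0,0,2,0,1,0,0,0,0,0,0,0,0,1,0,0,1,0,1,0,1,0,0,1]
Step 3: insert vb at [4, 11, 13, 25, 27] -> counters=[1,0,0,0,1,1,0,0,2,0,1,1,0,1,0,0,0,0,0,1,0,0,1,0,1,1,1,1,0,1]
Step 4: insert gs at [0, 5, 8, 26, 29] -> counters=[2,0,0,0,1,2,0,0,3,0,1,1,0,1,0,0,0,0,0,1,0,0,1,0,1,1,2,1,0,2]
Step 5: insert j at [8, 10, 19, 22, 24] -> counters=[2,0,0,0,1,2,0,0,4,0,2,1,0,1,0,0,0,0,0,2,0,0,2,0,2,1,2,1,0,2]
Step 6: insert j at [8, 10, 19, 22, 24] -> counters=[2,0,0,0,1,2,0,0,5,0,3,1,0,1,0,0,0,0,0,3,0,0,3,0,3,1,2,1,0,2]
Step 7: insert vb at [4, 11, 13, 25, 27] -> counters=[2,0,0,0,2,2,0,0,5,0,3,2,0,2,0,0,0,0,0,3,0,0,3,0,3,2,2,2,0,2]
Step 8: insert vb at [4, 11, 13, 25, 27] -> counters=[2,0,0,0,3,2,0,0,5,0,3,3,0,3,0,0,0,0,0,3,0,0,3,0,3,3,2,3,0,2]
Step 9: delete gs at [0, 5, 8, 26, 29] -> counters=[1,0,0,0,3,1,0,0,4,0,3,3,0,3,0,0,0,0,0,3,0,0,3,0,3,3,1,3,0,1]
Step 10: delete j at [8, 10, 19, 22, 24] -> counters=[1,0,0,0,3,1,0,0,3,0,2,3,0,3,0,0,0,0,0,2,0,0,2,0,2,3,1,3,0,1]
Step 11: delete gs at [0, 5, 8, 26, 29] -> counters=[0,0,0,0,3,0,0,0,2,0,2,3,0,3,0,0,0,0,0,2,0,0,2,0,2,3,0,3,0,0]
Step 12: insert gs at [0, 5, 8, 26, 29] -> counters=[1,0,0,0,3,1,0,0,3,0,2,3,0,3,0,0,0,0,0,2,0,0,2,0,2,3,1,3,0,1]
Step 13: insert vb at [4, 11, 13, 25, 27] -> counters=[1,0,0,0,4,1,0,0,3,0,2,4,0,4,0,0,0,0,0,2,0,0,2,0,2,4,1,4,0,1]
Step 14: delete vb at [4, 11, 13, 25, 27] -> counters=[1,0,0,0,3,1,0,0,3,0,2,3,0,3,0,0,0,0,0,2,0,0,2,0,2,3,1,3,0,1]
Step 15: insert j at [8, 10, 19, 22, 24] -> counters=[1,0,0,0,3,1,0,0,4,0,3,3,0,3,0,0,0,0,0,3,0,0,3,0,3,3,1,3,0,1]
Step 16: insert gs at [0, 5, 8, 26, 29] -> counters=[2,0,0,0,3,2,0,0,5,0,3,3,0,3,0,0,0,0,0,3,0,0,3,0,3,3,2,3,0,2]
Step 17: insert j at [8, 10, 19, 22, 24] -> counters=[2,0,0,0,3,2,0,0,6,0,4,3,0,3,0,0,0,0,0,4,0,0,4,0,4,3,2,3,0,2]
Step 18: insert vb at [4, 11, 13, 25, 27] -> counters=[2,0,0,0,4,2,0,0,6,0,4,4,0,4,0,0,0,0,0,4,0,0,4,0,4,4,2,4,0,2]
Step 19: insert vb at [4, 11, 13, 25, 27] -> counters=[2,0,0,0,5,2,0,0,6,0,4,5,0,5,0,0,0,0,0,4,0,0,4,0,4,5,2,5,0,2]
Step 20: insert vb at [4, 11, 13, 25, 27] -> counters=[2,0,0,0,6,2,0,0,6,0,4,6,0,6,0,0,0,0,0,4,0,0,4,0,4,6,2,6,0,2]
Step 21: delete gs at [0, 5, 8, 26, 29] -> counters=[1,0,0,0,6,1,0,0,5,0,4,6,0,6,0,0,0,0,0,4,0,0,4,0,4,6,1,6,0,1]
Step 22: insert j at [8, 10, 19, 22, 24] -> counters=[1,0,0,0,6,1,0,0,6,0,5,6,0,6,0,0,0,0,0,5,0,0,5,0,5,6,1,6,0,1]
Final counters=[1,0,0,0,6,1,0,0,6,0,5,6,0,6,0,0,0,0,0,5,0,0,5,0,5,6,1,6,0,1] -> 14 nonzero

Answer: 14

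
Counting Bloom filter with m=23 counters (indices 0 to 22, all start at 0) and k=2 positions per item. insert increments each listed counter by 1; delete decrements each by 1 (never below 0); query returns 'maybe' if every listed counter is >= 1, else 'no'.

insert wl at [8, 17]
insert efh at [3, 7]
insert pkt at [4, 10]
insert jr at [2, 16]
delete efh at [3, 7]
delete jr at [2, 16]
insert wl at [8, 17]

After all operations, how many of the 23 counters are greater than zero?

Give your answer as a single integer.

Answer: 4

Derivation:
Step 1: insert wl at [8, 17] -> counters=[0,0,0,0,0,0,0,0,1,0,0,0,0,0,0,0,0,1,0,0,0,0,0]
Step 2: insert efh at [3, 7] -> counters=[0,0,0,1,0,0,0,1,1,0,0,0,0,0,0,0,0,1,0,0,0,0,0]
Step 3: insert pkt at [4, 10] -> counters=[0,0,0,1,1,0,0,1,1,0,1,0,0,0,0,0,0,1,0,0,0,0,0]
Step 4: insert jr at [2, 16] -> counters=[0,0,1,1,1,0,0,1,1,0,1,0,0,0,0,0,1,1,0,0,0,0,0]
Step 5: delete efh at [3, 7] -> counters=[0,0,1,0,1,0,0,0,1,0,1,0,0,0,0,0,1,1,0,0,0,0,0]
Step 6: delete jr at [2, 16] -> counters=[0,0,0,0,1,0,0,0,1,0,1,0,0,0,0,0,0,1,0,0,0,0,0]
Step 7: insert wl at [8, 17] -> counters=[0,0,0,0,1,0,0,0,2,0,1,0,0,0,0,0,0,2,0,0,0,0,0]
Final counters=[0,0,0,0,1,0,0,0,2,0,1,0,0,0,0,0,0,2,0,0,0,0,0] -> 4 nonzero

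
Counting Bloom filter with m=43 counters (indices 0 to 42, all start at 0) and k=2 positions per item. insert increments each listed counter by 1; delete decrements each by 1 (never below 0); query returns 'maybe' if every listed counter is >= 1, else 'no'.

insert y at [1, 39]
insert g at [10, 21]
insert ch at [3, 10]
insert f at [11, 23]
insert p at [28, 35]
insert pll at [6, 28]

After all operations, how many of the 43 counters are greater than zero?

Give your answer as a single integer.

Answer: 10

Derivation:
Step 1: insert y at [1, 39] -> counters=[0,1,0,0,0,0,0,0,0,0,0,0,0,0,0,0,0,0,0,0,0,0,0,0,0,0,0,0,0,0,0,0,0,0,0,0,0,0,0,1,0,0,0]
Step 2: insert g at [10, 21] -> counters=[0,1,0,0,0,0,0,0,0,0,1,0,0,0,0,0,0,0,0,0,0,1,0,0,0,0,0,0,0,0,0,0,0,0,0,0,0,0,0,1,0,0,0]
Step 3: insert ch at [3, 10] -> counters=[0,1,0,1,0,0,0,0,0,0,2,0,0,0,0,0,0,0,0,0,0,1,0,0,0,0,0,0,0,0,0,0,0,0,0,0,0,0,0,1,0,0,0]
Step 4: insert f at [11, 23] -> counters=[0,1,0,1,0,0,0,0,0,0,2,1,0,0,0,0,0,0,0,0,0,1,0,1,0,0,0,0,0,0,0,0,0,0,0,0,0,0,0,1,0,0,0]
Step 5: insert p at [28, 35] -> counters=[0,1,0,1,0,0,0,0,0,0,2,1,0,0,0,0,0,0,0,0,0,1,0,1,0,0,0,0,1,0,0,0,0,0,0,1,0,0,0,1,0,0,0]
Step 6: insert pll at [6, 28] -> counters=[0,1,0,1,0,0,1,0,0,0,2,1,0,0,0,0,0,0,0,0,0,1,0,1,0,0,0,0,2,0,0,0,0,0,0,1,0,0,0,1,0,0,0]
Final counters=[0,1,0,1,0,0,1,0,0,0,2,1,0,0,0,0,0,0,0,0,0,1,0,1,0,0,0,0,2,0,0,0,0,0,0,1,0,0,0,1,0,0,0] -> 10 nonzero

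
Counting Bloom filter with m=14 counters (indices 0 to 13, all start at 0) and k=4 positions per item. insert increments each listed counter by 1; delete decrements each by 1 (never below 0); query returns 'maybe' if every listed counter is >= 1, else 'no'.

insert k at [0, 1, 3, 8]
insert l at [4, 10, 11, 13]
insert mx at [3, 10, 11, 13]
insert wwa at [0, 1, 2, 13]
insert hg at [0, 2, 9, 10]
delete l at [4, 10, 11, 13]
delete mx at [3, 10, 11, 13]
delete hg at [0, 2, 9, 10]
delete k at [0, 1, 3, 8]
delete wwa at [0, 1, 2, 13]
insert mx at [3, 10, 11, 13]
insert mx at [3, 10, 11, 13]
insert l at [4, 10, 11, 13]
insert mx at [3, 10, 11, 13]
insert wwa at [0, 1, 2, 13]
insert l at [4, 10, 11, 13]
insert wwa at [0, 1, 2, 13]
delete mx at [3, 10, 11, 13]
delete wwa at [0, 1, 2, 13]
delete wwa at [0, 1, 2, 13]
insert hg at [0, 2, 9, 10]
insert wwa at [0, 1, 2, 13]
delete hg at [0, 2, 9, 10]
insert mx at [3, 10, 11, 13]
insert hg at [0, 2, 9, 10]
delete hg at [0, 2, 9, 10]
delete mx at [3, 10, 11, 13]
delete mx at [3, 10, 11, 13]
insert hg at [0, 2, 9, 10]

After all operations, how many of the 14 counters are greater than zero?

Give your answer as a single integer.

Step 1: insert k at [0, 1, 3, 8] -> counters=[1,1,0,1,0,0,0,0,1,0,0,0,0,0]
Step 2: insert l at [4, 10, 11, 13] -> counters=[1,1,0,1,1,0,0,0,1,0,1,1,0,1]
Step 3: insert mx at [3, 10, 11, 13] -> counters=[1,1,0,2,1,0,0,0,1,0,2,2,0,2]
Step 4: insert wwa at [0, 1, 2, 13] -> counters=[2,2,1,2,1,0,0,0,1,0,2,2,0,3]
Step 5: insert hg at [0, 2, 9, 10] -> counters=[3,2,2,2,1,0,0,0,1,1,3,2,0,3]
Step 6: delete l at [4, 10, 11, 13] -> counters=[3,2,2,2,0,0,0,0,1,1,2,1,0,2]
Step 7: delete mx at [3, 10, 11, 13] -> counters=[3,2,2,1,0,0,0,0,1,1,1,0,0,1]
Step 8: delete hg at [0, 2, 9, 10] -> counters=[2,2,1,1,0,0,0,0,1,0,0,0,0,1]
Step 9: delete k at [0, 1, 3, 8] -> counters=[1,1,1,0,0,0,0,0,0,0,0,0,0,1]
Step 10: delete wwa at [0, 1, 2, 13] -> counters=[0,0,0,0,0,0,0,0,0,0,0,0,0,0]
Step 11: insert mx at [3, 10, 11, 13] -> counters=[0,0,0,1,0,0,0,0,0,0,1,1,0,1]
Step 12: insert mx at [3, 10, 11, 13] -> counters=[0,0,0,2,0,0,0,0,0,0,2,2,0,2]
Step 13: insert l at [4, 10, 11, 13] -> counters=[0,0,0,2,1,0,0,0,0,0,3,3,0,3]
Step 14: insert mx at [3, 10, 11, 13] -> counters=[0,0,0,3,1,0,0,0,0,0,4,4,0,4]
Step 15: insert wwa at [0, 1, 2, 13] -> counters=[1,1,1,3,1,0,0,0,0,0,4,4,0,5]
Step 16: insert l at [4, 10, 11, 13] -> counters=[1,1,1,3,2,0,0,0,0,0,5,5,0,6]
Step 17: insert wwa at [0, 1, 2, 13] -> counters=[2,2,2,3,2,0,0,0,0,0,5,5,0,7]
Step 18: delete mx at [3, 10, 11, 13] -> counters=[2,2,2,2,2,0,0,0,0,0,4,4,0,6]
Step 19: delete wwa at [0, 1, 2, 13] -> counters=[1,1,1,2,2,0,0,0,0,0,4,4,0,5]
Step 20: delete wwa at [0, 1, 2, 13] -> counters=[0,0,0,2,2,0,0,0,0,0,4,4,0,4]
Step 21: insert hg at [0, 2, 9, 10] -> counters=[1,0,1,2,2,0,0,0,0,1,5,4,0,4]
Step 22: insert wwa at [0, 1, 2, 13] -> counters=[2,1,2,2,2,0,0,0,0,1,5,4,0,5]
Step 23: delete hg at [0, 2, 9, 10] -> counters=[1,1,1,2,2,0,0,0,0,0,4,4,0,5]
Step 24: insert mx at [3, 10, 11, 13] -> counters=[1,1,1,3,2,0,0,0,0,0,5,5,0,6]
Step 25: insert hg at [0, 2, 9, 10] -> counters=[2,1,2,3,2,0,0,0,0,1,6,5,0,6]
Step 26: delete hg at [0, 2, 9, 10] -> counters=[1,1,1,3,2,0,0,0,0,0,5,5,0,6]
Step 27: delete mx at [3, 10, 11, 13] -> counters=[1,1,1,2,2,0,0,0,0,0,4,4,0,5]
Step 28: delete mx at [3, 10, 11, 13] -> counters=[1,1,1,1,2,0,0,0,0,0,3,3,0,4]
Step 29: insert hg at [0, 2, 9, 10] -> counters=[2,1,2,1,2,0,0,0,0,1,4,3,0,4]
Final counters=[2,1,2,1,2,0,0,0,0,1,4,3,0,4] -> 9 nonzero

Answer: 9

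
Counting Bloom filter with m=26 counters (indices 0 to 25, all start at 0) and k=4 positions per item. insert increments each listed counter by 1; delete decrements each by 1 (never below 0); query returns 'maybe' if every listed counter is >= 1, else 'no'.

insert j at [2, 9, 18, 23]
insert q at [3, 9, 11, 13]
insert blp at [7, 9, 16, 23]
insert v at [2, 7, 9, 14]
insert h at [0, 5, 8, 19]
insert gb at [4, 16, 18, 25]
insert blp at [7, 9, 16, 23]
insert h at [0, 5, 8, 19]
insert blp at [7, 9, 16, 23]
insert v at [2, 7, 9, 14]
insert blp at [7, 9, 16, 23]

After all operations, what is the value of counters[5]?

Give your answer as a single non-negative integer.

Step 1: insert j at [2, 9, 18, 23] -> counters=[0,0,1,0,0,0,0,0,0,1,0,0,0,0,0,0,0,0,1,0,0,0,0,1,0,0]
Step 2: insert q at [3, 9, 11, 13] -> counters=[0,0,1,1,0,0,0,0,0,2,0,1,0,1,0,0,0,0,1,0,0,0,0,1,0,0]
Step 3: insert blp at [7, 9, 16, 23] -> counters=[0,0,1,1,0,0,0,1,0,3,0,1,0,1,0,0,1,0,1,0,0,0,0,2,0,0]
Step 4: insert v at [2, 7, 9, 14] -> counters=[0,0,2,1,0,0,0,2,0,4,0,1,0,1,1,0,1,0,1,0,0,0,0,2,0,0]
Step 5: insert h at [0, 5, 8, 19] -> counters=[1,0,2,1,0,1,0,2,1,4,0,1,0,1,1,0,1,0,1,1,0,0,0,2,0,0]
Step 6: insert gb at [4, 16, 18, 25] -> counters=[1,0,2,1,1,1,0,2,1,4,0,1,0,1,1,0,2,0,2,1,0,0,0,2,0,1]
Step 7: insert blp at [7, 9, 16, 23] -> counters=[1,0,2,1,1,1,0,3,1,5,0,1,0,1,1,0,3,0,2,1,0,0,0,3,0,1]
Step 8: insert h at [0, 5, 8, 19] -> counters=[2,0,2,1,1,2,0,3,2,5,0,1,0,1,1,0,3,0,2,2,0,0,0,3,0,1]
Step 9: insert blp at [7, 9, 16, 23] -> counters=[2,0,2,1,1,2,0,4,2,6,0,1,0,1,1,0,4,0,2,2,0,0,0,4,0,1]
Step 10: insert v at [2, 7, 9, 14] -> counters=[2,0,3,1,1,2,0,5,2,7,0,1,0,1,2,0,4,0,2,2,0,0,0,4,0,1]
Step 11: insert blp at [7, 9, 16, 23] -> counters=[2,0,3,1,1,2,0,6,2,8,0,1,0,1,2,0,5,0,2,2,0,0,0,5,0,1]
Final counters=[2,0,3,1,1,2,0,6,2,8,0,1,0,1,2,0,5,0,2,2,0,0,0,5,0,1] -> counters[5]=2

Answer: 2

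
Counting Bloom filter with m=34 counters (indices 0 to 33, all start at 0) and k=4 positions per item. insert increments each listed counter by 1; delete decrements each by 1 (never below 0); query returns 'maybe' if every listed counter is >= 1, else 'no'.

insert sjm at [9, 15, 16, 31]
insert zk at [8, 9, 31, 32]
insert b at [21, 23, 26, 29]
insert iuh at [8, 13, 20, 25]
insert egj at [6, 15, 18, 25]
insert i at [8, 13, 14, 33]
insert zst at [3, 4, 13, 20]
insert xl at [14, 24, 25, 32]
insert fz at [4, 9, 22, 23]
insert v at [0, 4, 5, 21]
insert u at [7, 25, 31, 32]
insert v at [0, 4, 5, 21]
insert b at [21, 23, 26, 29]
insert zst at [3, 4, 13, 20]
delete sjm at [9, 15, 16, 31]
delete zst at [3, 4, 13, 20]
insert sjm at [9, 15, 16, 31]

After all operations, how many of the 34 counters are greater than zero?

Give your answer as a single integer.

Step 1: insert sjm at [9, 15, 16, 31] -> counters=[0,0,0,0,0,0,0,0,0,1,0,0,0,0,0,1,1,0,0,0,0,0,0,0,0,0,0,0,0,0,0,1,0,0]
Step 2: insert zk at [8, 9, 31, 32] -> counters=[0,0,0,0,0,0,0,0,1,2,0,0,0,0,0,1,1,0,0,0,0,0,0,0,0,0,0,0,0,0,0,2,1,0]
Step 3: insert b at [21, 23, 26, 29] -> counters=[0,0,0,0,0,0,0,0,1,2,0,0,0,0,0,1,1,0,0,0,0,1,0,1,0,0,1,0,0,1,0,2,1,0]
Step 4: insert iuh at [8, 13, 20, 25] -> counters=[0,0,0,0,0,0,0,0,2,2,0,0,0,1,0,1,1,0,0,0,1,1,0,1,0,1,1,0,0,1,0,2,1,0]
Step 5: insert egj at [6, 15, 18, 25] -> counters=[0,0,0,0,0,0,1,0,2,2,0,0,0,1,0,2,1,0,1,0,1,1,0,1,0,2,1,0,0,1,0,2,1,0]
Step 6: insert i at [8, 13, 14, 33] -> counters=[0,0,0,0,0,0,1,0,3,2,0,0,0,2,1,2,1,0,1,0,1,1,0,1,0,2,1,0,0,1,0,2,1,1]
Step 7: insert zst at [3, 4, 13, 20] -> counters=[0,0,0,1,1,0,1,0,3,2,0,0,0,3,1,2,1,0,1,0,2,1,0,1,0,2,1,0,0,1,0,2,1,1]
Step 8: insert xl at [14, 24, 25, 32] -> counters=[0,0,0,1,1,0,1,0,3,2,0,0,0,3,2,2,1,0,1,0,2,1,0,1,1,3,1,0,0,1,0,2,2,1]
Step 9: insert fz at [4, 9, 22, 23] -> counters=[0,0,0,1,2,0,1,0,3,3,0,0,0,3,2,2,1,0,1,0,2,1,1,2,1,3,1,0,0,1,0,2,2,1]
Step 10: insert v at [0, 4, 5, 21] -> counters=[1,0,0,1,3,1,1,0,3,3,0,0,0,3,2,2,1,0,1,0,2,2,1,2,1,3,1,0,0,1,0,2,2,1]
Step 11: insert u at [7, 25, 31, 32] -> counters=[1,0,0,1,3,1,1,1,3,3,0,0,0,3,2,2,1,0,1,0,2,2,1,2,1,4,1,0,0,1,0,3,3,1]
Step 12: insert v at [0, 4, 5, 21] -> counters=[2,0,0,1,4,2,1,1,3,3,0,0,0,3,2,2,1,0,1,0,2,3,1,2,1,4,1,0,0,1,0,3,3,1]
Step 13: insert b at [21, 23, 26, 29] -> counters=[2,0,0,1,4,2,1,1,3,3,0,0,0,3,2,2,1,0,1,0,2,4,1,3,1,4,2,0,0,2,0,3,3,1]
Step 14: insert zst at [3, 4, 13, 20] -> counters=[2,0,0,2,5,2,1,1,3,3,0,0,0,4,2,2,1,0,1,0,3,4,1,3,1,4,2,0,0,2,0,3,3,1]
Step 15: delete sjm at [9, 15, 16, 31] -> counters=[2,0,0,2,5,2,1,1,3,2,0,0,0,4,2,1,0,0,1,0,3,4,1,3,1,4,2,0,0,2,0,2,3,1]
Step 16: delete zst at [3, 4, 13, 20] -> counters=[2,0,0,1,4,2,1,1,3,2,0,0,0,3,2,1,0,0,1,0,2,4,1,3,1,4,2,0,0,2,0,2,3,1]
Step 17: insert sjm at [9, 15, 16, 31] -> counters=[2,0,0,1,4,2,1,1,3,3,0,0,0,3,2,2,1,0,1,0,2,4,1,3,1,4,2,0,0,2,0,3,3,1]
Final counters=[2,0,0,1,4,2,1,1,3,3,0,0,0,3,2,2,1,0,1,0,2,4,1,3,1,4,2,0,0,2,0,3,3,1] -> 24 nonzero

Answer: 24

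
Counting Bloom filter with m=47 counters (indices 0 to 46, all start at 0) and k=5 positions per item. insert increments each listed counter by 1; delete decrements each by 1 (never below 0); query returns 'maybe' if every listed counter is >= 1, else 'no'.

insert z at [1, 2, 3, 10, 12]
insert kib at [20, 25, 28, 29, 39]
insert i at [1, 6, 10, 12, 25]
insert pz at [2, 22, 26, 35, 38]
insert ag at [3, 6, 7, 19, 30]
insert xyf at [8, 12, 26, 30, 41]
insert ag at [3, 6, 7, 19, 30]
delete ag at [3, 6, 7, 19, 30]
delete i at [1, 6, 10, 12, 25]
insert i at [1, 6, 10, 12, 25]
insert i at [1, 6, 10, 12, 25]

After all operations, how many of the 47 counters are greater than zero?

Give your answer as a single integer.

Step 1: insert z at [1, 2, 3, 10, 12] -> counters=[0,1,1,1,0,0,0,0,0,0,1,0,1,0,0,0,0,0,0,0,0,0,0,0,0,0,0,0,0,0,0,0,0,0,0,0,0,0,0,0,0,0,0,0,0,0,0]
Step 2: insert kib at [20, 25, 28, 29, 39] -> counters=[0,1,1,1,0,0,0,0,0,0,1,0,1,0,0,0,0,0,0,0,1,0,0,0,0,1,0,0,1,1,0,0,0,0,0,0,0,0,0,1,0,0,0,0,0,0,0]
Step 3: insert i at [1, 6, 10, 12, 25] -> counters=[0,2,1,1,0,0,1,0,0,0,2,0,2,0,0,0,0,0,0,0,1,0,0,0,0,2,0,0,1,1,0,0,0,0,0,0,0,0,0,1,0,0,0,0,0,0,0]
Step 4: insert pz at [2, 22, 26, 35, 38] -> counters=[0,2,2,1,0,0,1,0,0,0,2,0,2,0,0,0,0,0,0,0,1,0,1,0,0,2,1,0,1,1,0,0,0,0,0,1,0,0,1,1,0,0,0,0,0,0,0]
Step 5: insert ag at [3, 6, 7, 19, 30] -> counters=[0,2,2,2,0,0,2,1,0,0,2,0,2,0,0,0,0,0,0,1,1,0,1,0,0,2,1,0,1,1,1,0,0,0,0,1,0,0,1,1,0,0,0,0,0,0,0]
Step 6: insert xyf at [8, 12, 26, 30, 41] -> counters=[0,2,2,2,0,0,2,1,1,0,2,0,3,0,0,0,0,0,0,1,1,0,1,0,0,2,2,0,1,1,2,0,0,0,0,1,0,0,1,1,0,1,0,0,0,0,0]
Step 7: insert ag at [3, 6, 7, 19, 30] -> counters=[0,2,2,3,0,0,3,2,1,0,2,0,3,0,0,0,0,0,0,2,1,0,1,0,0,2,2,0,1,1,3,0,0,0,0,1,0,0,1,1,0,1,0,0,0,0,0]
Step 8: delete ag at [3, 6, 7, 19, 30] -> counters=[0,2,2,2,0,0,2,1,1,0,2,0,3,0,0,0,0,0,0,1,1,0,1,0,0,2,2,0,1,1,2,0,0,0,0,1,0,0,1,1,0,1,0,0,0,0,0]
Step 9: delete i at [1, 6, 10, 12, 25] -> counters=[0,1,2,2,0,0,1,1,1,0,1,0,2,0,0,0,0,0,0,1,1,0,1,0,0,1,2,0,1,1,2,0,0,0,0,1,0,0,1,1,0,1,0,0,0,0,0]
Step 10: insert i at [1, 6, 10, 12, 25] -> counters=[0,2,2,2,0,0,2,1,1,0,2,0,3,0,0,0,0,0,0,1,1,0,1,0,0,2,2,0,1,1,2,0,0,0,0,1,0,0,1,1,0,1,0,0,0,0,0]
Step 11: insert i at [1, 6, 10, 12, 25] -> counters=[0,3,2,2,0,0,3,1,1,0,3,0,4,0,0,0,0,0,0,1,1,0,1,0,0,3,2,0,1,1,2,0,0,0,0,1,0,0,1,1,0,1,0,0,0,0,0]
Final counters=[0,3,2,2,0,0,3,1,1,0,3,0,4,0,0,0,0,0,0,1,1,0,1,0,0,3,2,0,1,1,2,0,0,0,0,1,0,0,1,1,0,1,0,0,0,0,0] -> 20 nonzero

Answer: 20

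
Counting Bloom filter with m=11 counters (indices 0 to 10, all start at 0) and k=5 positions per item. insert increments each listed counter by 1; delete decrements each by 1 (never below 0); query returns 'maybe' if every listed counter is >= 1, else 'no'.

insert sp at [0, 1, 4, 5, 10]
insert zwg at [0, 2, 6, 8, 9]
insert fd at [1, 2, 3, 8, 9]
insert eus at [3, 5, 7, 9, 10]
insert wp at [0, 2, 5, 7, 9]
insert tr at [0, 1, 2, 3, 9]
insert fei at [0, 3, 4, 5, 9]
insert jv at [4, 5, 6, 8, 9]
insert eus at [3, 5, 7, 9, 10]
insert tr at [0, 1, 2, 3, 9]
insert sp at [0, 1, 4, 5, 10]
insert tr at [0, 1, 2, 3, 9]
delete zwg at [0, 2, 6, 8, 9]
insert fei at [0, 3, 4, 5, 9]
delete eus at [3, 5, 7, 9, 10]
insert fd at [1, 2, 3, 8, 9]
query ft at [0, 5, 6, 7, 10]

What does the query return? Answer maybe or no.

Step 1: insert sp at [0, 1, 4, 5, 10] -> counters=[1,1,0,0,1,1,0,0,0,0,1]
Step 2: insert zwg at [0, 2, 6, 8, 9] -> counters=[2,1,1,0,1,1,1,0,1,1,1]
Step 3: insert fd at [1, 2, 3, 8, 9] -> counters=[2,2,2,1,1,1,1,0,2,2,1]
Step 4: insert eus at [3, 5, 7, 9, 10] -> counters=[2,2,2,2,1,2,1,1,2,3,2]
Step 5: insert wp at [0, 2, 5, 7, 9] -> counters=[3,2,3,2,1,3,1,2,2,4,2]
Step 6: insert tr at [0, 1, 2, 3, 9] -> counters=[4,3,4,3,1,3,1,2,2,5,2]
Step 7: insert fei at [0, 3, 4, 5, 9] -> counters=[5,3,4,4,2,4,1,2,2,6,2]
Step 8: insert jv at [4, 5, 6, 8, 9] -> counters=[5,3,4,4,3,5,2,2,3,7,2]
Step 9: insert eus at [3, 5, 7, 9, 10] -> counters=[5,3,4,5,3,6,2,3,3,8,3]
Step 10: insert tr at [0, 1, 2, 3, 9] -> counters=[6,4,5,6,3,6,2,3,3,9,3]
Step 11: insert sp at [0, 1, 4, 5, 10] -> counters=[7,5,5,6,4,7,2,3,3,9,4]
Step 12: insert tr at [0, 1, 2, 3, 9] -> counters=[8,6,6,7,4,7,2,3,3,10,4]
Step 13: delete zwg at [0, 2, 6, 8, 9] -> counters=[7,6,5,7,4,7,1,3,2,9,4]
Step 14: insert fei at [0, 3, 4, 5, 9] -> counters=[8,6,5,8,5,8,1,3,2,10,4]
Step 15: delete eus at [3, 5, 7, 9, 10] -> counters=[8,6,5,7,5,7,1,2,2,9,3]
Step 16: insert fd at [1, 2, 3, 8, 9] -> counters=[8,7,6,8,5,7,1,2,3,10,3]
Query ft: check counters[0]=8 counters[5]=7 counters[6]=1 counters[7]=2 counters[10]=3 -> maybe

Answer: maybe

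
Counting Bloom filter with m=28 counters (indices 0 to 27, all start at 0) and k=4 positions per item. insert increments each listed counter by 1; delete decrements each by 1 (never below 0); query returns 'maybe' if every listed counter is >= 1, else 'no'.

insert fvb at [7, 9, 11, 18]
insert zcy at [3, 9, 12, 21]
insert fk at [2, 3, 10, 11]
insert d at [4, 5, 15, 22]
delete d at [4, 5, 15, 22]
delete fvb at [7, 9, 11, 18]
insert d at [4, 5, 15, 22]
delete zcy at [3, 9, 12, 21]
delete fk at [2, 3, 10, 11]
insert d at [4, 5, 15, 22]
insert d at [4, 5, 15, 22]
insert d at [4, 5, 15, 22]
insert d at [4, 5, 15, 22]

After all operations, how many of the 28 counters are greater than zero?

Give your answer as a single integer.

Step 1: insert fvb at [7, 9, 11, 18] -> counters=[0,0,0,0,0,0,0,1,0,1,0,1,0,0,0,0,0,0,1,0,0,0,0,0,0,0,0,0]
Step 2: insert zcy at [3, 9, 12, 21] -> counters=[0,0,0,1,0,0,0,1,0,2,0,1,1,0,0,0,0,0,1,0,0,1,0,0,0,0,0,0]
Step 3: insert fk at [2, 3, 10, 11] -> counters=[0,0,1,2,0,0,0,1,0,2,1,2,1,0,0,0,0,0,1,0,0,1,0,0,0,0,0,0]
Step 4: insert d at [4, 5, 15, 22] -> counters=[0,0,1,2,1,1,0,1,0,2,1,2,1,0,0,1,0,0,1,0,0,1,1,0,0,0,0,0]
Step 5: delete d at [4, 5, 15, 22] -> counters=[0,0,1,2,0,0,0,1,0,2,1,2,1,0,0,0,0,0,1,0,0,1,0,0,0,0,0,0]
Step 6: delete fvb at [7, 9, 11, 18] -> counters=[0,0,1,2,0,0,0,0,0,1,1,1,1,0,0,0,0,0,0,0,0,1,0,0,0,0,0,0]
Step 7: insert d at [4, 5, 15, 22] -> counters=[0,0,1,2,1,1,0,0,0,1,1,1,1,0,0,1,0,0,0,0,0,1,1,0,0,0,0,0]
Step 8: delete zcy at [3, 9, 12, 21] -> counters=[0,0,1,1,1,1,0,0,0,0,1,1,0,0,0,1,0,0,0,0,0,0,1,0,0,0,0,0]
Step 9: delete fk at [2, 3, 10, 11] -> counters=[0,0,0,0,1,1,0,0,0,0,0,0,0,0,0,1,0,0,0,0,0,0,1,0,0,0,0,0]
Step 10: insert d at [4, 5, 15, 22] -> counters=[0,0,0,0,2,2,0,0,0,0,0,0,0,0,0,2,0,0,0,0,0,0,2,0,0,0,0,0]
Step 11: insert d at [4, 5, 15, 22] -> counters=[0,0,0,0,3,3,0,0,0,0,0,0,0,0,0,3,0,0,0,0,0,0,3,0,0,0,0,0]
Step 12: insert d at [4, 5, 15, 22] -> counters=[0,0,0,0,4,4,0,0,0,0,0,0,0,0,0,4,0,0,0,0,0,0,4,0,0,0,0,0]
Step 13: insert d at [4, 5, 15, 22] -> counters=[0,0,0,0,5,5,0,0,0,0,0,0,0,0,0,5,0,0,0,0,0,0,5,0,0,0,0,0]
Final counters=[0,0,0,0,5,5,0,0,0,0,0,0,0,0,0,5,0,0,0,0,0,0,5,0,0,0,0,0] -> 4 nonzero

Answer: 4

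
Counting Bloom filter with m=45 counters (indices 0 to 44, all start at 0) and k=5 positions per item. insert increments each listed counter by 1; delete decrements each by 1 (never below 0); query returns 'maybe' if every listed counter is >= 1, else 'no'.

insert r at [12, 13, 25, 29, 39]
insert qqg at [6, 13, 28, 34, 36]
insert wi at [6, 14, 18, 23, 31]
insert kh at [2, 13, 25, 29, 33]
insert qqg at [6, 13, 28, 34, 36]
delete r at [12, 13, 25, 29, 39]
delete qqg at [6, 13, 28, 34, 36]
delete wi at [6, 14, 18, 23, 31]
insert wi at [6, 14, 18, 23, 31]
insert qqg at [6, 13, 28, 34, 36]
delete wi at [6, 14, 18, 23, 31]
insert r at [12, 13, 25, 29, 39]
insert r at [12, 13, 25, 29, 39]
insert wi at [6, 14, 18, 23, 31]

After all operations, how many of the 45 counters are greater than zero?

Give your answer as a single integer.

Step 1: insert r at [12, 13, 25, 29, 39] -> counters=[0,0,0,0,0,0,0,0,0,0,0,0,1,1,0,0,0,0,0,0,0,0,0,0,0,1,0,0,0,1,0,0,0,0,0,0,0,0,0,1,0,0,0,0,0]
Step 2: insert qqg at [6, 13, 28, 34, 36] -> counters=[0,0,0,0,0,0,1,0,0,0,0,0,1,2,0,0,0,0,0,0,0,0,0,0,0,1,0,0,1,1,0,0,0,0,1,0,1,0,0,1,0,0,0,0,0]
Step 3: insert wi at [6, 14, 18, 23, 31] -> counters=[0,0,0,0,0,0,2,0,0,0,0,0,1,2,1,0,0,0,1,0,0,0,0,1,0,1,0,0,1,1,0,1,0,0,1,0,1,0,0,1,0,0,0,0,0]
Step 4: insert kh at [2, 13, 25, 29, 33] -> counters=[0,0,1,0,0,0,2,0,0,0,0,0,1,3,1,0,0,0,1,0,0,0,0,1,0,2,0,0,1,2,0,1,0,1,1,0,1,0,0,1,0,0,0,0,0]
Step 5: insert qqg at [6, 13, 28, 34, 36] -> counters=[0,0,1,0,0,0,3,0,0,0,0,0,1,4,1,0,0,0,1,0,0,0,0,1,0,2,0,0,2,2,0,1,0,1,2,0,2,0,0,1,0,0,0,0,0]
Step 6: delete r at [12, 13, 25, 29, 39] -> counters=[0,0,1,0,0,0,3,0,0,0,0,0,0,3,1,0,0,0,1,0,0,0,0,1,0,1,0,0,2,1,0,1,0,1,2,0,2,0,0,0,0,0,0,0,0]
Step 7: delete qqg at [6, 13, 28, 34, 36] -> counters=[0,0,1,0,0,0,2,0,0,0,0,0,0,2,1,0,0,0,1,0,0,0,0,1,0,1,0,0,1,1,0,1,0,1,1,0,1,0,0,0,0,0,0,0,0]
Step 8: delete wi at [6, 14, 18, 23, 31] -> counters=[0,0,1,0,0,0,1,0,0,0,0,0,0,2,0,0,0,0,0,0,0,0,0,0,0,1,0,0,1,1,0,0,0,1,1,0,1,0,0,0,0,0,0,0,0]
Step 9: insert wi at [6, 14, 18, 23, 31] -> counters=[0,0,1,0,0,0,2,0,0,0,0,0,0,2,1,0,0,0,1,0,0,0,0,1,0,1,0,0,1,1,0,1,0,1,1,0,1,0,0,0,0,0,0,0,0]
Step 10: insert qqg at [6, 13, 28, 34, 36] -> counters=[0,0,1,0,0,0,3,0,0,0,0,0,0,3,1,0,0,0,1,0,0,0,0,1,0,1,0,0,2,1,0,1,0,1,2,0,2,0,0,0,0,0,0,0,0]
Step 11: delete wi at [6, 14, 18, 23, 31] -> counters=[0,0,1,0,0,0,2,0,0,0,0,0,0,3,0,0,0,0,0,0,0,0,0,0,0,1,0,0,2,1,0,0,0,1,2,0,2,0,0,0,0,0,0,0,0]
Step 12: insert r at [12, 13, 25, 29, 39] -> counters=[0,0,1,0,0,0,2,0,0,0,0,0,1,4,0,0,0,0,0,0,0,0,0,0,0,2,0,0,2,2,0,0,0,1,2,0,2,0,0,1,0,0,0,0,0]
Step 13: insert r at [12, 13, 25, 29, 39] -> counters=[0,0,1,0,0,0,2,0,0,0,0,0,2,5,0,0,0,0,0,0,0,0,0,0,0,3,0,0,2,3,0,0,0,1,2,0,2,0,0,2,0,0,0,0,0]
Step 14: insert wi at [6, 14, 18, 23, 31] -> counters=[0,0,1,0,0,0,3,0,0,0,0,0,2,5,1,0,0,0,1,0,0,0,0,1,0,3,0,0,2,3,0,1,0,1,2,0,2,0,0,2,0,0,0,0,0]
Final counters=[0,0,1,0,0,0,3,0,0,0,0,0,2,5,1,0,0,0,1,0,0,0,0,1,0,3,0,0,2,3,0,1,0,1,2,0,2,0,0,2,0,0,0,0,0] -> 15 nonzero

Answer: 15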